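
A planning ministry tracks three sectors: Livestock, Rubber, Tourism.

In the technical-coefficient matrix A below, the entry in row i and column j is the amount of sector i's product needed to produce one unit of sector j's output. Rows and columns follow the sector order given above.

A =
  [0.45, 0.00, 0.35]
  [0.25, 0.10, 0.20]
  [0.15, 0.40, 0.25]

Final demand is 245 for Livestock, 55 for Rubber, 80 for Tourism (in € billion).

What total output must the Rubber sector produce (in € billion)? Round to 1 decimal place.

I − A =
  [   0.55     0.00    -0.35]
  [  -0.25     0.90    -0.20]
  [  -0.15    -0.40     0.75]
Cofactors of I−A, C_ij = (−1)^(i+j)·(minor ij) (rows/columns in the sector order above):
  C_11 = (0.90)(0.75) − (-0.20)(-0.40) = 0.5950
  C_12 = −[(-0.25)(0.75) − (-0.20)(-0.15)] = 0.2175
  C_13 = (-0.25)(-0.40) − (0.90)(-0.15) = 0.2350
  C_21 = −[(0.00)(0.75) − (-0.35)(-0.40)] = 0.1400
  C_22 = (0.55)(0.75) − (-0.35)(-0.15) = 0.3600
  C_23 = −[(0.55)(-0.40) − (0.00)(-0.15)] = 0.2200
  C_31 = (0.00)(-0.20) − (-0.35)(0.90) = 0.3150
  C_32 = −[(0.55)(-0.20) − (-0.35)(-0.25)] = 0.1975
  C_33 = (0.55)(0.90) − (0.00)(-0.25) = 0.4950
det(I−A) = Σ_j (I−A)_1j·C_1j = (0.55)(0.5950) + (0.00)(0.2175) + (-0.35)(0.2350) = 0.2450
adj(I−A) = Cᵀ =
  [ 0.5950   0.1400   0.3150]
  [ 0.2175   0.3600   0.1975]
  [ 0.2350   0.2200   0.4950]
(I − A)⁻¹ = adj(I−A) / det(I−A) ≈
  [   2.4286     0.5714     1.2857]
  [   0.8878     1.4694     0.8061]
  [   0.9592     0.8980     2.0204]
x = (I − A)⁻¹ d = adj(I−A)·d / det(I−A), with det(I−A) = 0.2450:
  x_L = (0.5950·245 + 0.1400·55 + 0.3150·80) / 0.2450 = 178.675 / 0.2450 ≈ 729.3
  x_R = (0.2175·245 + 0.3600·55 + 0.1975·80) / 0.2450 = 88.8875 / 0.2450 ≈ 362.8
  x_T = (0.2350·245 + 0.2200·55 + 0.4950·80) / 0.2450 = 109.275 / 0.2450 ≈ 446.0

x_R = 362.8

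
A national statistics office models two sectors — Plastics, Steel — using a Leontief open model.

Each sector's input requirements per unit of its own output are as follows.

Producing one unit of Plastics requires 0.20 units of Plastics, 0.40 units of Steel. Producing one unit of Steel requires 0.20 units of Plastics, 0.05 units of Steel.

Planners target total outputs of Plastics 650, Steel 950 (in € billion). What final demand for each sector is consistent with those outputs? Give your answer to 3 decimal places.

I − A =
  [   0.80    -0.20]
  [  -0.40     0.95]
d = (I − A) x:
  d_P = (+0.80)·650 + (-0.20)·950 = 330.000
  d_S = (-0.40)·650 + (+0.95)·950 = 642.500

d_P = 330.000, d_S = 642.500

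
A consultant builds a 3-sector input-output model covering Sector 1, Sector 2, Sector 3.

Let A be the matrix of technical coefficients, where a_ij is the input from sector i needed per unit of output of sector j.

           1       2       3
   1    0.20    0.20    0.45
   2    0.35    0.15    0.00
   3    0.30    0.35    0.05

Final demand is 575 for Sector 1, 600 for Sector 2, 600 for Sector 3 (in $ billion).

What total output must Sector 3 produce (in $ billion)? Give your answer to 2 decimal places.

I − A =
  [   0.80    -0.20    -0.45]
  [  -0.35     0.85     0.00]
  [  -0.30    -0.35     0.95]
Cofactors of I−A, C_ij = (−1)^(i+j)·(minor ij) (rows/columns in the sector order above):
  C_11 = (0.85)(0.95) − (0.00)(-0.35) = 0.8075
  C_12 = −[(-0.35)(0.95) − (0.00)(-0.30)] = 0.3325
  C_13 = (-0.35)(-0.35) − (0.85)(-0.30) = 0.3775
  C_21 = −[(-0.20)(0.95) − (-0.45)(-0.35)] = 0.3475
  C_22 = (0.80)(0.95) − (-0.45)(-0.30) = 0.6250
  C_23 = −[(0.80)(-0.35) − (-0.20)(-0.30)] = 0.3400
  C_31 = (-0.20)(0.00) − (-0.45)(0.85) = 0.3825
  C_32 = −[(0.80)(0.00) − (-0.45)(-0.35)] = 0.1575
  C_33 = (0.80)(0.85) − (-0.20)(-0.35) = 0.6100
det(I−A) = Σ_j (I−A)_1j·C_1j = (0.80)(0.8075) + (-0.20)(0.3325) + (-0.45)(0.3775) = 0.409625
adj(I−A) = Cᵀ =
  [ 0.8075   0.3475   0.3825]
  [ 0.3325   0.6250   0.1575]
  [ 0.3775   0.3400   0.6100]
(I − A)⁻¹ = adj(I−A) / det(I−A) ≈
  [   1.9713     0.8483     0.9338]
  [   0.8117     1.5258     0.3845]
  [   0.9216     0.8300     1.4892]
x = (I − A)⁻¹ d = adj(I−A)·d / det(I−A), with det(I−A) = 0.409625:
  x_1 = (0.8075·575 + 0.3475·600 + 0.3825·600) / 0.409625 = 902.3125 / 0.409625 ≈ 2202.78
  x_2 = (0.3325·575 + 0.6250·600 + 0.1575·600) / 0.409625 = 660.6875 / 0.409625 ≈ 1612.91
  x_3 = (0.3775·575 + 0.3400·600 + 0.6100·600) / 0.409625 = 787.0625 / 0.409625 ≈ 1921.42

x_3 = 1921.42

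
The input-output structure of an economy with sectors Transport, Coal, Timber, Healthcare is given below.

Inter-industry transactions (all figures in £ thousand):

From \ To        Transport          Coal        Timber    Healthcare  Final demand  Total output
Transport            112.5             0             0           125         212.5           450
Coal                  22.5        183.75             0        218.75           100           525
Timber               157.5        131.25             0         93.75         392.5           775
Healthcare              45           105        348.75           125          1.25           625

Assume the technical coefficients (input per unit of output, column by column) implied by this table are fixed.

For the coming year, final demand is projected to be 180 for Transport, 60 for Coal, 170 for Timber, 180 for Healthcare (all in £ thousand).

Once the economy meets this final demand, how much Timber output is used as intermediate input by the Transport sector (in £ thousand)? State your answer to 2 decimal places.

Technical coefficients a_ij = z_ij / X_j:
  a_11 = 112.5/450 = 0.25, a_21 = 22.5/450 = 0.05, a_31 = 157.5/450 = 0.35, a_41 = 45/450 = 0.10
  a_12 = 0/525 = 0.00, a_22 = 183.75/525 = 0.35, a_32 = 131.25/525 = 0.25, a_42 = 105/525 = 0.20
  a_13 = 0/775 = 0.00, a_23 = 0/775 = 0.00, a_33 = 0/775 = 0.00, a_43 = 348.75/775 = 0.45
  a_14 = 125/625 = 0.20, a_24 = 218.75/625 = 0.35, a_34 = 93.75/625 = 0.15, a_44 = 125/625 = 0.20
I − A =
  [   0.75     0.00     0.00    -0.20]
  [  -0.05     0.65     0.00    -0.35]
  [  -0.35    -0.25     1.00    -0.15]
  [  -0.10    -0.20    -0.45     0.80]
Compute the cofactors C_ij = (−1)^(i+j)·(3×3 minor ij) of I−A; the adjugate is their transpose:
adj(I−A) = Cᵀ =
  [ 0.366750   0.062500   0.058500   0.130000]
  [ 0.126750   0.497875   0.122625   0.272500]
  [ 0.187500   0.181500   0.322500   0.186750]
  [ 0.183000   0.234375   0.219375   0.487500]
det(I−A) = Σ_j (I−A)_1j·C_1j = (0.75)(0.366750) + (0.00)(0.126750) + (0.00)(0.187500) + (-0.20)(0.183000) = 0.2384625
(I − A)⁻¹ = adj(I−A) / det(I−A) ≈
  [   1.5380     0.2621     0.2453     0.5452]
  [   0.5315     2.0879     0.5142     1.1427]
  [   0.7863     0.7611     1.3524     0.7831]
  [   0.7674     0.9829     0.9200     2.0443]
First solve x = (I − A)⁻¹ d = adj(I−A)·d / det(I−A); in particular x_1 = (0.366750·180 + 0.062500·60 + 0.058500·170 + 0.130000·180) / 0.2384625 = 103.11 / 0.2384625 ≈ 432.3950.
Intermediate flow from 3 to 1: z_31 = a_31 · x_1 = 0.35 × 103.11 / 0.2384625 = 36.0885 / 0.2384625 ≈ 151.34.

z_31 = 151.34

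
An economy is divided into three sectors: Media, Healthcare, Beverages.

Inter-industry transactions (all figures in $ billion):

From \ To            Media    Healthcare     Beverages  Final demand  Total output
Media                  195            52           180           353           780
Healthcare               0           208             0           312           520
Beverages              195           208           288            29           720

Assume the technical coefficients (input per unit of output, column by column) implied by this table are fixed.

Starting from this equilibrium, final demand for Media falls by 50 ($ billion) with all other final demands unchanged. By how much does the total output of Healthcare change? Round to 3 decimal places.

Technical coefficients a_ij = z_ij / X_j:
  a_11 = 195/780 = 0.25, a_21 = 0/780 = 0.00, a_31 = 195/780 = 0.25
  a_12 = 52/520 = 0.10, a_22 = 208/520 = 0.40, a_32 = 208/520 = 0.40
  a_13 = 180/720 = 0.25, a_23 = 0/720 = 0.00, a_33 = 288/720 = 0.40
I − A =
  [   0.75    -0.10    -0.25]
  [   0.00     0.60     0.00]
  [  -0.25    -0.40     0.60]
Cofactors of I−A, C_ij = (−1)^(i+j)·(minor ij) (rows/columns in the sector order above):
  C_11 = (0.60)(0.60) − (0.00)(-0.40) = 0.3600
  C_12 = −[(0.00)(0.60) − (0.00)(-0.25)] = 0.0000
  C_13 = (0.00)(-0.40) − (0.60)(-0.25) = 0.1500
  C_21 = −[(-0.10)(0.60) − (-0.25)(-0.40)] = 0.1600
  C_22 = (0.75)(0.60) − (-0.25)(-0.25) = 0.3875
  C_23 = −[(0.75)(-0.40) − (-0.10)(-0.25)] = 0.3250
  C_31 = (-0.10)(0.00) − (-0.25)(0.60) = 0.1500
  C_32 = −[(0.75)(0.00) − (-0.25)(0.00)] = 0.0000
  C_33 = (0.75)(0.60) − (-0.10)(0.00) = 0.4500
det(I−A) = Σ_j (I−A)_1j·C_1j = (0.75)(0.3600) + (-0.10)(0.0000) + (-0.25)(0.1500) = 0.2325
adj(I−A) = Cᵀ =
  [ 0.3600   0.1600   0.1500]
  [ 0.0000   0.3875   0.0000]
  [ 0.1500   0.3250   0.4500]
(I − A)⁻¹ = adj(I−A) / det(I−A) ≈
  [   1.5484     0.6882     0.6452]
  [   0.0000     1.6667     0.0000]
  [   0.6452     1.3978     1.9355]
Δx = (I − A)⁻¹ Δd with Δd having -50 in the Media component and 0 elsewhere.
So Δx_2 = L_21 · (-50), where L_21 = adj(I−A)_21 / det(I−A) = 0.0000 / 0.2325.
Δx_2 = 0.0000 × (-50) / 0.2325 = 0.00 / 0.2325 = 0.000.

Δx_2 = 0.000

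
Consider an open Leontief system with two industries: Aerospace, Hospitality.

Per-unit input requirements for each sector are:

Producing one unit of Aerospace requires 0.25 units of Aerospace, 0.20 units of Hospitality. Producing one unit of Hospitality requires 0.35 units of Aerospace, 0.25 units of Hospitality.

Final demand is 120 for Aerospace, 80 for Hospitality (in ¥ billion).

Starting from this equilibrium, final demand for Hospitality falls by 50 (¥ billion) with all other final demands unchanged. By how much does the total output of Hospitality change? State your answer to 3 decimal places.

Δx_H = -76.142

I − A =
  [   0.75    -0.35]
  [  -0.20     0.75]
det(I−A) = (0.75)(0.75) − (-0.35)(-0.20) = 0.4925
adj(I−A) = [[0.75, 0.35], [0.20, 0.75]]
(I − A)⁻¹ = adj(I−A) / det(I−A) ≈
  [   1.5228     0.7107]
  [   0.4061     1.5228]
Δx = (I − A)⁻¹ Δd with Δd having -50 in the Hospitality component and 0 elsewhere.
So Δx_H = L_HH · (-50), where L_HH = adj(I−A)_HH / det(I−A) = 0.75 / 0.4925.
Δx_H = 0.75 × (-50) / 0.4925 = -37.50 / 0.4925 ≈ -76.142.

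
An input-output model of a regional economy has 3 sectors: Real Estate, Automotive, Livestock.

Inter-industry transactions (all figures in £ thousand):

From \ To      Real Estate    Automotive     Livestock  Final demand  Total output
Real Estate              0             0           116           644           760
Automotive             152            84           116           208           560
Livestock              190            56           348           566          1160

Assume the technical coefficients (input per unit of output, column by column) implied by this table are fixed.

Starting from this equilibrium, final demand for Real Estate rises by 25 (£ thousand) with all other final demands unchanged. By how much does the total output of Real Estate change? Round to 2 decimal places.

Δx_R = 26.03

Technical coefficients a_ij = z_ij / X_j:
  a_RR = 0/760 = 0.00, a_AR = 152/760 = 0.20, a_LR = 190/760 = 0.25
  a_RA = 0/560 = 0.00, a_AA = 84/560 = 0.15, a_LA = 56/560 = 0.10
  a_RL = 116/1160 = 0.10, a_AL = 116/1160 = 0.10, a_LL = 348/1160 = 0.30
I − A =
  [   1.00     0.00    -0.10]
  [  -0.20     0.85    -0.10]
  [  -0.25    -0.10     0.70]
Cofactors of I−A, C_ij = (−1)^(i+j)·(minor ij) (rows/columns in the sector order above):
  C_11 = (0.85)(0.70) − (-0.10)(-0.10) = 0.5850
  C_12 = −[(-0.20)(0.70) − (-0.10)(-0.25)] = 0.1650
  C_13 = (-0.20)(-0.10) − (0.85)(-0.25) = 0.2325
  C_21 = −[(0.00)(0.70) − (-0.10)(-0.10)] = 0.0100
  C_22 = (1.00)(0.70) − (-0.10)(-0.25) = 0.6750
  C_23 = −[(1.00)(-0.10) − (0.00)(-0.25)] = 0.1000
  C_31 = (0.00)(-0.10) − (-0.10)(0.85) = 0.0850
  C_32 = −[(1.00)(-0.10) − (-0.10)(-0.20)] = 0.1200
  C_33 = (1.00)(0.85) − (0.00)(-0.20) = 0.8500
det(I−A) = Σ_j (I−A)_1j·C_1j = (1.00)(0.5850) + (0.00)(0.1650) + (-0.10)(0.2325) = 0.56175
adj(I−A) = Cᵀ =
  [ 0.5850   0.0100   0.0850]
  [ 0.1650   0.6750   0.1200]
  [ 0.2325   0.1000   0.8500]
(I − A)⁻¹ = adj(I−A) / det(I−A) ≈
  [   1.0414     0.0178     0.1513]
  [   0.2937     1.2016     0.2136]
  [   0.4139     0.1780     1.5131]
Δx = (I − A)⁻¹ Δd with Δd having +25 in the Real Estate component and 0 elsewhere.
So Δx_R = L_RR · (+25), where L_RR = adj(I−A)_RR / det(I−A) = 0.5850 / 0.56175.
Δx_R = 0.5850 × (+25) / 0.56175 = 14.625 / 0.56175 ≈ 26.03.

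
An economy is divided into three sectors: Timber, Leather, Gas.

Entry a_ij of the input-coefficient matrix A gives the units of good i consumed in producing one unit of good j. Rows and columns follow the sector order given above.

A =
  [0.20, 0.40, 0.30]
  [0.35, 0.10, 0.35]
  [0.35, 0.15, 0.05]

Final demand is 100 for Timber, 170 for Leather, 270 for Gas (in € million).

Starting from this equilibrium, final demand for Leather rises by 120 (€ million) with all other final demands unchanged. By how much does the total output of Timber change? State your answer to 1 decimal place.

I − A =
  [   0.80    -0.40    -0.30]
  [  -0.35     0.90    -0.35]
  [  -0.35    -0.15     0.95]
Cofactors of I−A, C_ij = (−1)^(i+j)·(minor ij) (rows/columns in the sector order above):
  C_11 = (0.90)(0.95) − (-0.35)(-0.15) = 0.8025
  C_12 = −[(-0.35)(0.95) − (-0.35)(-0.35)] = 0.4550
  C_13 = (-0.35)(-0.15) − (0.90)(-0.35) = 0.3675
  C_21 = −[(-0.40)(0.95) − (-0.30)(-0.15)] = 0.4250
  C_22 = (0.80)(0.95) − (-0.30)(-0.35) = 0.6550
  C_23 = −[(0.80)(-0.15) − (-0.40)(-0.35)] = 0.2600
  C_31 = (-0.40)(-0.35) − (-0.30)(0.90) = 0.4100
  C_32 = −[(0.80)(-0.35) − (-0.30)(-0.35)] = 0.3850
  C_33 = (0.80)(0.90) − (-0.40)(-0.35) = 0.5800
det(I−A) = Σ_j (I−A)_1j·C_1j = (0.80)(0.8025) + (-0.40)(0.4550) + (-0.30)(0.3675) = 0.34975
adj(I−A) = Cᵀ =
  [ 0.8025   0.4250   0.4100]
  [ 0.4550   0.6550   0.3850]
  [ 0.3675   0.2600   0.5800]
(I − A)⁻¹ = adj(I−A) / det(I−A) ≈
  [   2.2945     1.2152     1.1723]
  [   1.3009     1.8728     1.1008]
  [   1.0508     0.7434     1.6583]
Δx = (I − A)⁻¹ Δd with Δd having +120 in the Leather component and 0 elsewhere.
So Δx_T = L_TL · (+120), where L_TL = adj(I−A)_TL / det(I−A) = 0.4250 / 0.34975.
Δx_T = 0.4250 × (+120) / 0.34975 = 51.00 / 0.34975 ≈ 145.8.

Δx_T = 145.8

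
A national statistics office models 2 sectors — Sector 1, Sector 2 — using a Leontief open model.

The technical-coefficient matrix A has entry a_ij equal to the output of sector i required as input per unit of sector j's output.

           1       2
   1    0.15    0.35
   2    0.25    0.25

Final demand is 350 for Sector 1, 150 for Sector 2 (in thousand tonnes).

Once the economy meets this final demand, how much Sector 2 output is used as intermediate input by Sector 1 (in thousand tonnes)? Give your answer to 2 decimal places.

z_21 = 143.18

I − A =
  [   0.85    -0.35]
  [  -0.25     0.75]
det(I−A) = (0.85)(0.75) − (-0.35)(-0.25) = 0.5500
adj(I−A) = [[0.75, 0.35], [0.25, 0.85]]
(I − A)⁻¹ = adj(I−A) / det(I−A) ≈
  [   1.3636     0.6364]
  [   0.4545     1.5455]
First solve x = (I − A)⁻¹ d = adj(I−A)·d / det(I−A); in particular x_1 = (0.75·350 + 0.35·150) / 0.5500 = 315.00 / 0.5500 ≈ 572.7273.
Intermediate flow from 2 to 1: z_21 = a_21 · x_1 = 0.25 × 315.00 / 0.5500 = 78.75 / 0.5500 ≈ 143.18.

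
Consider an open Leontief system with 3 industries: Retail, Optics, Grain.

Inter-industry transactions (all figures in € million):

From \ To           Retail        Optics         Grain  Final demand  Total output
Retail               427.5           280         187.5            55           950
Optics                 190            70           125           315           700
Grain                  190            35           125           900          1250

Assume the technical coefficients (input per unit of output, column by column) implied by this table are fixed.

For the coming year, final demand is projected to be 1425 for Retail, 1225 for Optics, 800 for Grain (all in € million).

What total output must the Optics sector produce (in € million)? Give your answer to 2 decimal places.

Technical coefficients a_ij = z_ij / X_j:
  a_11 = 427.5/950 = 0.45, a_21 = 190/950 = 0.20, a_31 = 190/950 = 0.20
  a_12 = 280/700 = 0.40, a_22 = 70/700 = 0.10, a_32 = 35/700 = 0.05
  a_13 = 187.5/1250 = 0.15, a_23 = 125/1250 = 0.10, a_33 = 125/1250 = 0.10
I − A =
  [   0.55    -0.40    -0.15]
  [  -0.20     0.90    -0.10]
  [  -0.20    -0.05     0.90]
Cofactors of I−A, C_ij = (−1)^(i+j)·(minor ij) (rows/columns in the sector order above):
  C_11 = (0.90)(0.90) − (-0.10)(-0.05) = 0.8050
  C_12 = −[(-0.20)(0.90) − (-0.10)(-0.20)] = 0.2000
  C_13 = (-0.20)(-0.05) − (0.90)(-0.20) = 0.1900
  C_21 = −[(-0.40)(0.90) − (-0.15)(-0.05)] = 0.3675
  C_22 = (0.55)(0.90) − (-0.15)(-0.20) = 0.4650
  C_23 = −[(0.55)(-0.05) − (-0.40)(-0.20)] = 0.1075
  C_31 = (-0.40)(-0.10) − (-0.15)(0.90) = 0.1750
  C_32 = −[(0.55)(-0.10) − (-0.15)(-0.20)] = 0.0850
  C_33 = (0.55)(0.90) − (-0.40)(-0.20) = 0.4150
det(I−A) = Σ_j (I−A)_1j·C_1j = (0.55)(0.8050) + (-0.40)(0.2000) + (-0.15)(0.1900) = 0.33425
adj(I−A) = Cᵀ =
  [ 0.8050   0.3675   0.1750]
  [ 0.2000   0.4650   0.0850]
  [ 0.1900   0.1075   0.4150]
(I − A)⁻¹ = adj(I−A) / det(I−A) ≈
  [   2.4084     1.0995     0.5236]
  [   0.5984     1.3912     0.2543]
  [   0.5684     0.3216     1.2416]
x = (I − A)⁻¹ d = adj(I−A)·d / det(I−A), with det(I−A) = 0.33425:
  x_1 = (0.8050·1425 + 0.3675·1225 + 0.1750·800) / 0.33425 = 1737.3125 / 0.33425 ≈ 5197.64
  x_2 = (0.2000·1425 + 0.4650·1225 + 0.0850·800) / 0.33425 = 922.625 / 0.33425 ≈ 2760.28
  x_3 = (0.1900·1425 + 0.1075·1225 + 0.4150·800) / 0.33425 = 734.4375 / 0.33425 ≈ 2197.27

x_2 = 2760.28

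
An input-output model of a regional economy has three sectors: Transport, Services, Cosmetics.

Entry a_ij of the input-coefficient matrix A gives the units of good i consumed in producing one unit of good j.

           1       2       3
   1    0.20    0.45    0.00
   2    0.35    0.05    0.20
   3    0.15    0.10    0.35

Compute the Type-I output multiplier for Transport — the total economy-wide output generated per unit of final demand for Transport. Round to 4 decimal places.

m_1 = 2.8512

I − A =
  [   0.80    -0.45     0.00]
  [  -0.35     0.95    -0.20]
  [  -0.15    -0.10     0.65]
Cofactors of I−A, C_ij = (−1)^(i+j)·(minor ij) (rows/columns in the sector order above):
  C_11 = (0.95)(0.65) − (-0.20)(-0.10) = 0.5975
  C_12 = −[(-0.35)(0.65) − (-0.20)(-0.15)] = 0.2575
  C_13 = (-0.35)(-0.10) − (0.95)(-0.15) = 0.1775
  C_21 = −[(-0.45)(0.65) − (0.00)(-0.10)] = 0.2925
  C_22 = (0.80)(0.65) − (0.00)(-0.15) = 0.5200
  C_23 = −[(0.80)(-0.10) − (-0.45)(-0.15)] = 0.1475
  C_31 = (-0.45)(-0.20) − (0.00)(0.95) = 0.0900
  C_32 = −[(0.80)(-0.20) − (0.00)(-0.35)] = 0.1600
  C_33 = (0.80)(0.95) − (-0.45)(-0.35) = 0.6025
det(I−A) = Σ_j (I−A)_1j·C_1j = (0.80)(0.5975) + (-0.45)(0.2575) + (0.00)(0.1775) = 0.362125
adj(I−A) = Cᵀ =
  [ 0.5975   0.2925   0.0900]
  [ 0.2575   0.5200   0.1600]
  [ 0.1775   0.1475   0.6025]
(I − A)⁻¹ = adj(I−A) / det(I−A) ≈
  [   1.64998     0.80773     0.24853]
  [   0.71108     1.43597     0.44184]
  [   0.49016     0.40732     1.66379]
The output multiplier for sector j is the column-j sum of the Leontief inverse (I − A)⁻¹ = adj(I−A) / det(I−A).
Column 1 of adj(I−A): (0.5975, 0.2575, 0.1775); det(I−A) = 0.362125.
m_1 = (0.5975 + 0.2575 + 0.1775) / 0.362125 = 1.0325 / 0.362125 ≈ 2.8512.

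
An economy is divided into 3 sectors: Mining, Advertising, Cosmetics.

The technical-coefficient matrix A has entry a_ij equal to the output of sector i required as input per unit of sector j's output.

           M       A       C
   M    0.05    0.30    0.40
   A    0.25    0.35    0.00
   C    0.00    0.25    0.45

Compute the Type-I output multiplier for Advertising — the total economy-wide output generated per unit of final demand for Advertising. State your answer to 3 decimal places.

m_A = 3.749

I − A =
  [   0.95    -0.30    -0.40]
  [  -0.25     0.65     0.00]
  [   0.00    -0.25     0.55]
Cofactors of I−A, C_ij = (−1)^(i+j)·(minor ij) (rows/columns in the sector order above):
  C_11 = (0.65)(0.55) − (0.00)(-0.25) = 0.3575
  C_12 = −[(-0.25)(0.55) − (0.00)(0.00)] = 0.1375
  C_13 = (-0.25)(-0.25) − (0.65)(0.00) = 0.0625
  C_21 = −[(-0.30)(0.55) − (-0.40)(-0.25)] = 0.2650
  C_22 = (0.95)(0.55) − (-0.40)(0.00) = 0.5225
  C_23 = −[(0.95)(-0.25) − (-0.30)(0.00)] = 0.2375
  C_31 = (-0.30)(0.00) − (-0.40)(0.65) = 0.2600
  C_32 = −[(0.95)(0.00) − (-0.40)(-0.25)] = 0.1000
  C_33 = (0.95)(0.65) − (-0.30)(-0.25) = 0.5425
det(I−A) = Σ_j (I−A)_1j·C_1j = (0.95)(0.3575) + (-0.30)(0.1375) + (-0.40)(0.0625) = 0.273375
adj(I−A) = Cᵀ =
  [ 0.3575   0.2650   0.2600]
  [ 0.1375   0.5225   0.1000]
  [ 0.0625   0.2375   0.5425]
(I − A)⁻¹ = adj(I−A) / det(I−A) ≈
  [   1.3077     0.9694     0.9511]
  [   0.5030     1.9113     0.3658]
  [   0.2286     0.8688     1.9845]
The output multiplier for sector j is the column-j sum of the Leontief inverse (I − A)⁻¹ = adj(I−A) / det(I−A).
Column A of adj(I−A): (0.2650, 0.5225, 0.2375); det(I−A) = 0.273375.
m_A = (0.2650 + 0.5225 + 0.2375) / 0.273375 = 1.025 / 0.273375 ≈ 3.749.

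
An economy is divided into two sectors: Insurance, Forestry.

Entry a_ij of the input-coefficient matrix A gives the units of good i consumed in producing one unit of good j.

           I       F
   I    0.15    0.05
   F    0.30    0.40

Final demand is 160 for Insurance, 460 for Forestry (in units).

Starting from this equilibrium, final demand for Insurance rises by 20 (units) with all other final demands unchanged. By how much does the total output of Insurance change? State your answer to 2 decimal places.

Δx_I = 24.24

I − A =
  [   0.85    -0.05]
  [  -0.30     0.60]
det(I−A) = (0.85)(0.60) − (-0.05)(-0.30) = 0.4950
adj(I−A) = [[0.60, 0.05], [0.30, 0.85]]
(I − A)⁻¹ = adj(I−A) / det(I−A) ≈
  [   1.2121     0.1010]
  [   0.6061     1.7172]
Δx = (I − A)⁻¹ Δd with Δd having +20 in the Insurance component and 0 elsewhere.
So Δx_I = L_II · (+20), where L_II = adj(I−A)_II / det(I−A) = 0.60 / 0.4950.
Δx_I = 0.60 × (+20) / 0.4950 = 12.00 / 0.4950 ≈ 24.24.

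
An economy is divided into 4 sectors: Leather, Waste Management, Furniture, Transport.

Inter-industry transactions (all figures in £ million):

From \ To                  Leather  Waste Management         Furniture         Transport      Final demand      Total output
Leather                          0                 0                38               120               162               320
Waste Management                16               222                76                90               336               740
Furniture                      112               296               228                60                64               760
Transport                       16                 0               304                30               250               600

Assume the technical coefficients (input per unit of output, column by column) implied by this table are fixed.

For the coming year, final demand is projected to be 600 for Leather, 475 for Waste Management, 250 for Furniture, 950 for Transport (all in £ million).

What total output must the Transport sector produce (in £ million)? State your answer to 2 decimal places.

x_T = 1896.55

Technical coefficients a_ij = z_ij / X_j:
  a_LL = 0/320 = 0.00, a_WL = 16/320 = 0.05, a_FL = 112/320 = 0.35, a_TL = 16/320 = 0.05
  a_LW = 0/740 = 0.00, a_WW = 222/740 = 0.30, a_FW = 296/740 = 0.40, a_TW = 0/740 = 0.00
  a_LF = 38/760 = 0.05, a_WF = 76/760 = 0.10, a_FF = 228/760 = 0.30, a_TF = 304/760 = 0.40
  a_LT = 120/600 = 0.20, a_WT = 90/600 = 0.15, a_FT = 60/600 = 0.10, a_TT = 30/600 = 0.05
I − A =
  [   1.00     0.00    -0.05    -0.20]
  [  -0.05     0.70    -0.10    -0.15]
  [  -0.35    -0.40     0.70    -0.10]
  [  -0.05     0.00    -0.40     0.95]
Compute the cofactors C_ij = (−1)^(i+j)·(3×3 minor ij) of I−A; the adjugate is their transpose:
adj(I−A) = Cᵀ =
  [ 0.375500   0.051000   0.089250   0.096500]
  [ 0.091250   0.573125   0.160750   0.126625]
  [ 0.258250   0.376000   0.658000   0.183000]
  [ 0.128500   0.161000   0.281750   0.436750]
det(I−A) = Σ_j (I−A)_1j·C_1j = (1.00)(0.375500) + (0.00)(0.091250) + (-0.05)(0.258250) + (-0.20)(0.128500) = 0.3368875
(I − A)⁻¹ = adj(I−A) / det(I−A) ≈
  [   1.1146     0.1514     0.2649     0.2864]
  [   0.2709     1.7012     0.4772     0.3759]
  [   0.7666     1.1161     1.9532     0.5432]
  [   0.3814     0.4779     0.8363     1.2964]
x = (I − A)⁻¹ d = adj(I−A)·d / det(I−A), with det(I−A) = 0.3368875:
  x_L = (0.375500·600 + 0.051000·475 + 0.089250·250 + 0.096500·950) / 0.3368875 = 363.5125 / 0.3368875 ≈ 1079.03
  x_W = (0.091250·600 + 0.573125·475 + 0.160750·250 + 0.126625·950) / 0.3368875 = 487.465625 / 0.3368875 ≈ 1446.97
  x_F = (0.258250·600 + 0.376000·475 + 0.658000·250 + 0.183000·950) / 0.3368875 = 671.90 / 0.3368875 ≈ 1994.43
  x_T = (0.128500·600 + 0.161000·475 + 0.281750·250 + 0.436750·950) / 0.3368875 = 638.925 / 0.3368875 ≈ 1896.55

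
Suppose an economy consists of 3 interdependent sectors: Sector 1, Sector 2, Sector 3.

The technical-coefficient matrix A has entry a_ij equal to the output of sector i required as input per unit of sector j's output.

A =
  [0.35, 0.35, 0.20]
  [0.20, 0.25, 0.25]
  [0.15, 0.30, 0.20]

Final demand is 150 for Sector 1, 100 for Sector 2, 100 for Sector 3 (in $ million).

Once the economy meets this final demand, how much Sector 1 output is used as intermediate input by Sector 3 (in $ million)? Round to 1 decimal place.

I − A =
  [   0.65    -0.35    -0.20]
  [  -0.20     0.75    -0.25]
  [  -0.15    -0.30     0.80]
Cofactors of I−A, C_ij = (−1)^(i+j)·(minor ij) (rows/columns in the sector order above):
  C_11 = (0.75)(0.80) − (-0.25)(-0.30) = 0.5250
  C_12 = −[(-0.20)(0.80) − (-0.25)(-0.15)] = 0.1975
  C_13 = (-0.20)(-0.30) − (0.75)(-0.15) = 0.1725
  C_21 = −[(-0.35)(0.80) − (-0.20)(-0.30)] = 0.3400
  C_22 = (0.65)(0.80) − (-0.20)(-0.15) = 0.4900
  C_23 = −[(0.65)(-0.30) − (-0.35)(-0.15)] = 0.2475
  C_31 = (-0.35)(-0.25) − (-0.20)(0.75) = 0.2375
  C_32 = −[(0.65)(-0.25) − (-0.20)(-0.20)] = 0.2025
  C_33 = (0.65)(0.75) − (-0.35)(-0.20) = 0.4175
det(I−A) = Σ_j (I−A)_1j·C_1j = (0.65)(0.5250) + (-0.35)(0.1975) + (-0.20)(0.1725) = 0.237625
adj(I−A) = Cᵀ =
  [ 0.5250   0.3400   0.2375]
  [ 0.1975   0.4900   0.2025]
  [ 0.1725   0.2475   0.4175]
(I − A)⁻¹ = adj(I−A) / det(I−A) ≈
  [   2.2094     1.4308     0.9995]
  [   0.8311     2.0621     0.8522]
  [   0.7259     1.0416     1.7570]
First solve x = (I − A)⁻¹ d = adj(I−A)·d / det(I−A); in particular x_3 = (0.1725·150 + 0.2475·100 + 0.4175·100) / 0.237625 = 92.375 / 0.237625 ≈ 388.743.
Intermediate flow from 1 to 3: z_13 = a_13 · x_3 = 0.20 × 92.375 / 0.237625 = 18.475 / 0.237625 ≈ 77.7.

z_13 = 77.7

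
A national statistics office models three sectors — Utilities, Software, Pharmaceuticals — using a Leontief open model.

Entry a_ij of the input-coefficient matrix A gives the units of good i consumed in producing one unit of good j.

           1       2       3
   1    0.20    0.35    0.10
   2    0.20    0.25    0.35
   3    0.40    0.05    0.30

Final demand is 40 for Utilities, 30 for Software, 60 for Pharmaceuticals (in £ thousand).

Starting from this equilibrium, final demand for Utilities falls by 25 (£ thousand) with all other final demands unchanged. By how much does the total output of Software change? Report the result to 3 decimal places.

I − A =
  [   0.80    -0.35    -0.10]
  [  -0.20     0.75    -0.35]
  [  -0.40    -0.05     0.70]
Cofactors of I−A, C_ij = (−1)^(i+j)·(minor ij) (rows/columns in the sector order above):
  C_11 = (0.75)(0.70) − (-0.35)(-0.05) = 0.5075
  C_12 = −[(-0.20)(0.70) − (-0.35)(-0.40)] = 0.2800
  C_13 = (-0.20)(-0.05) − (0.75)(-0.40) = 0.3100
  C_21 = −[(-0.35)(0.70) − (-0.10)(-0.05)] = 0.2500
  C_22 = (0.80)(0.70) − (-0.10)(-0.40) = 0.5200
  C_23 = −[(0.80)(-0.05) − (-0.35)(-0.40)] = 0.1800
  C_31 = (-0.35)(-0.35) − (-0.10)(0.75) = 0.1975
  C_32 = −[(0.80)(-0.35) − (-0.10)(-0.20)] = 0.3000
  C_33 = (0.80)(0.75) − (-0.35)(-0.20) = 0.5300
det(I−A) = Σ_j (I−A)_1j·C_1j = (0.80)(0.5075) + (-0.35)(0.2800) + (-0.10)(0.3100) = 0.2770
adj(I−A) = Cᵀ =
  [ 0.5075   0.2500   0.1975]
  [ 0.2800   0.5200   0.3000]
  [ 0.3100   0.1800   0.5300]
(I − A)⁻¹ = adj(I−A) / det(I−A) ≈
  [   1.8321     0.9025     0.7130]
  [   1.0108     1.8773     1.0830]
  [   1.1191     0.6498     1.9134]
Δx = (I − A)⁻¹ Δd with Δd having -25 in the Utilities component and 0 elsewhere.
So Δx_2 = L_21 · (-25), where L_21 = adj(I−A)_21 / det(I−A) = 0.2800 / 0.2770.
Δx_2 = 0.2800 × (-25) / 0.2770 = -7.00 / 0.2770 ≈ -25.271.

Δx_2 = -25.271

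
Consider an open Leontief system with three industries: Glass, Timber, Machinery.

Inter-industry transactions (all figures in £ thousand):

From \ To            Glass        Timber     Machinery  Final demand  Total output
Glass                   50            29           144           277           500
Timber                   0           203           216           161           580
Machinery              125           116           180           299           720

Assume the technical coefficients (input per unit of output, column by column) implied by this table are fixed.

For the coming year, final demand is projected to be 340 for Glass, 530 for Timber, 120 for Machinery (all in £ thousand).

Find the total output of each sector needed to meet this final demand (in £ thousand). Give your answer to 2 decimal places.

x_G = 584.86, x_T = 1116.64, x_M = 652.73

Technical coefficients a_ij = z_ij / X_j:
  a_GG = 50/500 = 0.10, a_TG = 0/500 = 0.00, a_MG = 125/500 = 0.25
  a_GT = 29/580 = 0.05, a_TT = 203/580 = 0.35, a_MT = 116/580 = 0.20
  a_GM = 144/720 = 0.20, a_TM = 216/720 = 0.30, a_MM = 180/720 = 0.25
I − A =
  [   0.90    -0.05    -0.20]
  [   0.00     0.65    -0.30]
  [  -0.25    -0.20     0.75]
Cofactors of I−A, C_ij = (−1)^(i+j)·(minor ij) (rows/columns in the sector order above):
  C_11 = (0.65)(0.75) − (-0.30)(-0.20) = 0.4275
  C_12 = −[(0.00)(0.75) − (-0.30)(-0.25)] = 0.0750
  C_13 = (0.00)(-0.20) − (0.65)(-0.25) = 0.1625
  C_21 = −[(-0.05)(0.75) − (-0.20)(-0.20)] = 0.0775
  C_22 = (0.90)(0.75) − (-0.20)(-0.25) = 0.6250
  C_23 = −[(0.90)(-0.20) − (-0.05)(-0.25)] = 0.1925
  C_31 = (-0.05)(-0.30) − (-0.20)(0.65) = 0.1450
  C_32 = −[(0.90)(-0.30) − (-0.20)(0.00)] = 0.2700
  C_33 = (0.90)(0.65) − (-0.05)(0.00) = 0.5850
det(I−A) = Σ_j (I−A)_1j·C_1j = (0.90)(0.4275) + (-0.05)(0.0750) + (-0.20)(0.1625) = 0.3485
adj(I−A) = Cᵀ =
  [ 0.4275   0.0775   0.1450]
  [ 0.0750   0.6250   0.2700]
  [ 0.1625   0.1925   0.5850]
(I − A)⁻¹ = adj(I−A) / det(I−A) ≈
  [   1.2267     0.2224     0.4161]
  [   0.2152     1.7934     0.7747]
  [   0.4663     0.5524     1.6786]
x = (I − A)⁻¹ d = adj(I−A)·d / det(I−A), with det(I−A) = 0.3485:
  x_G = (0.4275·340 + 0.0775·530 + 0.1450·120) / 0.3485 = 203.825 / 0.3485 ≈ 584.86
  x_T = (0.0750·340 + 0.6250·530 + 0.2700·120) / 0.3485 = 389.15 / 0.3485 ≈ 1116.64
  x_M = (0.1625·340 + 0.1925·530 + 0.5850·120) / 0.3485 = 227.475 / 0.3485 ≈ 652.73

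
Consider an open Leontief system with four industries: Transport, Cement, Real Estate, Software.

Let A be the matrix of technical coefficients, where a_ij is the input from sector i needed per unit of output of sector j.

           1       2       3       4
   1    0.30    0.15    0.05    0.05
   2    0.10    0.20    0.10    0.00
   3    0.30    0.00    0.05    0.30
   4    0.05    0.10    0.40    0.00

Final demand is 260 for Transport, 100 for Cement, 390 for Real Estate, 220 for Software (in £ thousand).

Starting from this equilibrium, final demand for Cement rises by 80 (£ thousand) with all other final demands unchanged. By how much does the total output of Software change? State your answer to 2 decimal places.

Δx_4 = 16.95

I − A =
  [   0.70    -0.15    -0.05    -0.05]
  [  -0.10     0.80    -0.10     0.00]
  [  -0.30     0.00     0.95    -0.30]
  [  -0.05    -0.10    -0.40     1.00]
Compute the cofactors C_ij = (−1)^(i+j)·(3×3 minor ij) of I−A; the adjugate is their transpose:
adj(I−A) = Cᵀ =
  [ 0.661000   0.130750   0.071500   0.054500]
  [ 0.114500   0.556875   0.076750   0.028750]
  [ 0.255000   0.069750   0.542500   0.175500]
  [ 0.146500   0.090125   0.228250   0.501250]
det(I−A) = Σ_j (I−A)_1j·C_1j = (0.70)(0.661000) + (-0.15)(0.114500) + (-0.05)(0.255000) + (-0.05)(0.146500) = 0.42545
(I − A)⁻¹ = adj(I−A) / det(I−A) ≈
  [   1.5536     0.3073     0.1681     0.1281]
  [   0.2691     1.3089     0.1804     0.0676]
  [   0.5994     0.1639     1.2751     0.4125]
  [   0.3443     0.2118     0.5365     1.1782]
Δx = (I − A)⁻¹ Δd with Δd having +80 in the Cement component and 0 elsewhere.
So Δx_4 = L_42 · (+80), where L_42 = adj(I−A)_42 / det(I−A) = 0.090125 / 0.42545.
Δx_4 = 0.090125 × (+80) / 0.42545 = 7.21 / 0.42545 ≈ 16.95.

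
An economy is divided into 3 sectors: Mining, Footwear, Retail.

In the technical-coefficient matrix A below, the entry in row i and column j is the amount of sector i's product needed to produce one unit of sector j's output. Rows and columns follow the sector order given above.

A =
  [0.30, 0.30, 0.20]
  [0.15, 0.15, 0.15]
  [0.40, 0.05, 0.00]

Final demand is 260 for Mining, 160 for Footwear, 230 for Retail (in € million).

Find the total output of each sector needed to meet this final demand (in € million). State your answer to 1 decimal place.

I − A =
  [   0.70    -0.30    -0.20]
  [  -0.15     0.85    -0.15]
  [  -0.40    -0.05     1.00]
Cofactors of I−A, C_ij = (−1)^(i+j)·(minor ij) (rows/columns in the sector order above):
  C_11 = (0.85)(1.00) − (-0.15)(-0.05) = 0.8425
  C_12 = −[(-0.15)(1.00) − (-0.15)(-0.40)] = 0.2100
  C_13 = (-0.15)(-0.05) − (0.85)(-0.40) = 0.3475
  C_21 = −[(-0.30)(1.00) − (-0.20)(-0.05)] = 0.3100
  C_22 = (0.70)(1.00) − (-0.20)(-0.40) = 0.6200
  C_23 = −[(0.70)(-0.05) − (-0.30)(-0.40)] = 0.1550
  C_31 = (-0.30)(-0.15) − (-0.20)(0.85) = 0.2150
  C_32 = −[(0.70)(-0.15) − (-0.20)(-0.15)] = 0.1350
  C_33 = (0.70)(0.85) − (-0.30)(-0.15) = 0.5500
det(I−A) = Σ_j (I−A)_1j·C_1j = (0.70)(0.8425) + (-0.30)(0.2100) + (-0.20)(0.3475) = 0.45725
adj(I−A) = Cᵀ =
  [ 0.8425   0.3100   0.2150]
  [ 0.2100   0.6200   0.1350]
  [ 0.3475   0.1550   0.5500]
(I − A)⁻¹ = adj(I−A) / det(I−A) ≈
  [   1.8425     0.6780     0.4702]
  [   0.4593     1.3559     0.2952]
  [   0.7600     0.3390     1.2028]
x = (I − A)⁻¹ d = adj(I−A)·d / det(I−A), with det(I−A) = 0.45725:
  x_1 = (0.8425·260 + 0.3100·160 + 0.2150·230) / 0.45725 = 318.10 / 0.45725 ≈ 695.7
  x_2 = (0.2100·260 + 0.6200·160 + 0.1350·230) / 0.45725 = 184.85 / 0.45725 ≈ 404.3
  x_3 = (0.3475·260 + 0.1550·160 + 0.5500·230) / 0.45725 = 241.65 / 0.45725 ≈ 528.5

x_1 = 695.7, x_2 = 404.3, x_3 = 528.5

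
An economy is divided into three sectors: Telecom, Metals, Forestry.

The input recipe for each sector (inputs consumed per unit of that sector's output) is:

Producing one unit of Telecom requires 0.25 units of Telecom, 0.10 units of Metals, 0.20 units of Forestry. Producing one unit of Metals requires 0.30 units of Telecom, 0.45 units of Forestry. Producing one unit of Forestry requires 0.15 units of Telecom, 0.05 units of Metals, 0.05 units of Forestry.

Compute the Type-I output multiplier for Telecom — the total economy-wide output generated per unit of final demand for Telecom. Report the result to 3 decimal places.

I − A =
  [   0.75    -0.30    -0.15]
  [  -0.10     1.00    -0.05]
  [  -0.20    -0.45     0.95]
Cofactors of I−A, C_ij = (−1)^(i+j)·(minor ij) (rows/columns in the sector order above):
  C_11 = (1.00)(0.95) − (-0.05)(-0.45) = 0.9275
  C_12 = −[(-0.10)(0.95) − (-0.05)(-0.20)] = 0.1050
  C_13 = (-0.10)(-0.45) − (1.00)(-0.20) = 0.2450
  C_21 = −[(-0.30)(0.95) − (-0.15)(-0.45)] = 0.3525
  C_22 = (0.75)(0.95) − (-0.15)(-0.20) = 0.6825
  C_23 = −[(0.75)(-0.45) − (-0.30)(-0.20)] = 0.3975
  C_31 = (-0.30)(-0.05) − (-0.15)(1.00) = 0.1650
  C_32 = −[(0.75)(-0.05) − (-0.15)(-0.10)] = 0.0525
  C_33 = (0.75)(1.00) − (-0.30)(-0.10) = 0.7200
det(I−A) = Σ_j (I−A)_1j·C_1j = (0.75)(0.9275) + (-0.30)(0.1050) + (-0.15)(0.2450) = 0.627375
adj(I−A) = Cᵀ =
  [ 0.9275   0.3525   0.1650]
  [ 0.1050   0.6825   0.0525]
  [ 0.2450   0.3975   0.7200]
(I − A)⁻¹ = adj(I−A) / det(I−A) ≈
  [   1.4784     0.5619     0.2630]
  [   0.1674     1.0879     0.0837]
  [   0.3905     0.6336     1.1476]
The output multiplier for sector j is the column-j sum of the Leontief inverse (I − A)⁻¹ = adj(I−A) / det(I−A).
Column 1 of adj(I−A): (0.9275, 0.1050, 0.2450); det(I−A) = 0.627375.
m_1 = (0.9275 + 0.1050 + 0.2450) / 0.627375 = 1.2775 / 0.627375 ≈ 2.036.

m_1 = 2.036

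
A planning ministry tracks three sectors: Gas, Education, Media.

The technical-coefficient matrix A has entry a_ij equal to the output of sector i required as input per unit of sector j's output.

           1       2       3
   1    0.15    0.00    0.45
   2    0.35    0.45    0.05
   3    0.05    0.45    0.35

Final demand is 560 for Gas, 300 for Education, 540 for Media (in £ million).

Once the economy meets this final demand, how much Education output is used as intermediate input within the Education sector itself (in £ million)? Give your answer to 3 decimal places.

I − A =
  [   0.85     0.00    -0.45]
  [  -0.35     0.55    -0.05]
  [  -0.05    -0.45     0.65]
Cofactors of I−A, C_ij = (−1)^(i+j)·(minor ij) (rows/columns in the sector order above):
  C_11 = (0.55)(0.65) − (-0.05)(-0.45) = 0.3350
  C_12 = −[(-0.35)(0.65) − (-0.05)(-0.05)] = 0.2300
  C_13 = (-0.35)(-0.45) − (0.55)(-0.05) = 0.1850
  C_21 = −[(0.00)(0.65) − (-0.45)(-0.45)] = 0.2025
  C_22 = (0.85)(0.65) − (-0.45)(-0.05) = 0.5300
  C_23 = −[(0.85)(-0.45) − (0.00)(-0.05)] = 0.3825
  C_31 = (0.00)(-0.05) − (-0.45)(0.55) = 0.2475
  C_32 = −[(0.85)(-0.05) − (-0.45)(-0.35)] = 0.2000
  C_33 = (0.85)(0.55) − (0.00)(-0.35) = 0.4675
det(I−A) = Σ_j (I−A)_1j·C_1j = (0.85)(0.3350) + (0.00)(0.2300) + (-0.45)(0.1850) = 0.2015
adj(I−A) = Cᵀ =
  [ 0.3350   0.2025   0.2475]
  [ 0.2300   0.5300   0.2000]
  [ 0.1850   0.3825   0.4675]
(I − A)⁻¹ = adj(I−A) / det(I−A) ≈
  [   1.6625     1.0050     1.2283]
  [   1.1414     2.6303     0.9926]
  [   0.9181     1.8983     2.3201]
First solve x = (I − A)⁻¹ d = adj(I−A)·d / det(I−A); in particular x_2 = (0.2300·560 + 0.5300·300 + 0.2000·540) / 0.2015 = 395.80 / 0.2015 ≈ 1964.26799.
Intermediate flow from 2 to 2: z_22 = a_22 · x_2 = 0.45 × 395.80 / 0.2015 = 178.11 / 0.2015 ≈ 883.921.

z_22 = 883.921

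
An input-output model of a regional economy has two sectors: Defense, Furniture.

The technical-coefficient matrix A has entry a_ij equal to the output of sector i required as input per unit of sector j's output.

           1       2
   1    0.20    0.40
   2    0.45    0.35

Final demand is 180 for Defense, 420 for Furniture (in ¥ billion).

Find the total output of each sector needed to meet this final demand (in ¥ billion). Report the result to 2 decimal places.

x_1 = 838.24, x_2 = 1226.47

I − A =
  [   0.80    -0.40]
  [  -0.45     0.65]
det(I−A) = (0.80)(0.65) − (-0.40)(-0.45) = 0.3400
adj(I−A) = [[0.65, 0.40], [0.45, 0.80]]
(I − A)⁻¹ = adj(I−A) / det(I−A) ≈
  [   1.9118     1.1765]
  [   1.3235     2.3529]
x = (I − A)⁻¹ d = adj(I−A)·d / det(I−A), with det(I−A) = 0.3400:
  x_1 = (0.65·180 + 0.40·420) / 0.3400 = 285.00 / 0.3400 ≈ 838.24
  x_2 = (0.45·180 + 0.80·420) / 0.3400 = 417.00 / 0.3400 ≈ 1226.47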